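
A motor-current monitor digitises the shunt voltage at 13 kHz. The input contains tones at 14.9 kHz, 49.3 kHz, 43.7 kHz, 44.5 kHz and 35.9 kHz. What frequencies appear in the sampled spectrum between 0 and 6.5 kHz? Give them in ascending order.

fs/2 = 6.5 kHz.
14.9 kHz mod fs = 1.9 kHz.
1.9 kHz ≤ fs/2 = 6.5 kHz, appears at 1.9 kHz.
49.3 kHz mod fs = 10.3 kHz.
10.3 kHz > fs/2 = 6.5 kHz, folds to fs − 10.3 kHz = 2.7 kHz.
43.7 kHz mod fs = 4.7 kHz.
4.7 kHz ≤ fs/2 = 6.5 kHz, appears at 4.7 kHz.
44.5 kHz mod fs = 5.5 kHz.
5.5 kHz ≤ fs/2 = 6.5 kHz, appears at 5.5 kHz.
35.9 kHz mod fs = 9.9 kHz.
9.9 kHz > fs/2 = 6.5 kHz, folds to fs − 9.9 kHz = 3.1 kHz.
Distinct values: {1.9 kHz, 2.7 kHz, 3.1 kHz, 4.7 kHz, 5.5 kHz}.

1.9 kHz, 2.7 kHz, 3.1 kHz, 4.7 kHz, 5.5 kHz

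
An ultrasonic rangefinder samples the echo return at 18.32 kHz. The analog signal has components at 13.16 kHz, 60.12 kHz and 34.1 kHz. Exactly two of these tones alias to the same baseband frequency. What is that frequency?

5.16 kHz

fs/2 = 9.16 kHz.
13.16 kHz > fs/2 = 9.16 kHz, folds to fs − 13.16 kHz = 5.16 kHz.
60.12 kHz mod fs = 5.16 kHz.
5.16 kHz ≤ fs/2 = 9.16 kHz, appears at 5.16 kHz.
34.1 kHz mod fs = 15.78 kHz.
15.78 kHz > fs/2 = 9.16 kHz, folds to fs − 15.78 kHz = 2.54 kHz.
13.16 kHz and 60.12 kHz both map to 5.16 kHz.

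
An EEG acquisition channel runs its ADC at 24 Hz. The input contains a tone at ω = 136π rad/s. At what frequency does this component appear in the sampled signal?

ω = 136π rad/s → f = ω/(2π) = 68 Hz.
68 Hz mod fs = 20 Hz.
20 Hz > fs/2 = 12 Hz, folds to fs − 20 Hz = 4 Hz.

4 Hz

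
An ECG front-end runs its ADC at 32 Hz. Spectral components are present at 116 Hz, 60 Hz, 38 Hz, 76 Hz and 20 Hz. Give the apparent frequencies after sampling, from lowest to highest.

fs/2 = 16 Hz.
116 Hz mod fs = 20 Hz.
20 Hz > fs/2 = 16 Hz, folds to fs − 20 Hz = 12 Hz.
60 Hz mod fs = 28 Hz.
28 Hz > fs/2 = 16 Hz, folds to fs − 28 Hz = 4 Hz.
38 Hz mod fs = 6 Hz.
6 Hz ≤ fs/2 = 16 Hz, appears at 6 Hz.
76 Hz mod fs = 12 Hz.
12 Hz ≤ fs/2 = 16 Hz, appears at 12 Hz.
20 Hz > fs/2 = 16 Hz, folds to fs − 20 Hz = 12 Hz.
Distinct values: {4 Hz, 6 Hz, 12 Hz}.

4 Hz, 6 Hz, 12 Hz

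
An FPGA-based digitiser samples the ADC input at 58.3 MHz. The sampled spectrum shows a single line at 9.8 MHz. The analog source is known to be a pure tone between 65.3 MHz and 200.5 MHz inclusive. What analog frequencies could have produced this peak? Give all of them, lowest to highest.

68.1 MHz, 106.8 MHz, 126.4 MHz, 165.1 MHz, 184.7 MHz

Frequencies that alias to 9.8 MHz are k·fs ± 9.8 MHz for integer k ≥ 0.
k=0: 9.8 MHz.
k=1: 48.5 MHz, 68.1 MHz.
k=2: 106.8 MHz, 126.4 MHz.
k=3: 165.1 MHz, 184.7 MHz.
k=4: 223.4 MHz, 243 MHz.
Within [65.3 MHz, 200.5 MHz]: 68.1 MHz, 106.8 MHz, 126.4 MHz, 165.1 MHz, 184.7 MHz.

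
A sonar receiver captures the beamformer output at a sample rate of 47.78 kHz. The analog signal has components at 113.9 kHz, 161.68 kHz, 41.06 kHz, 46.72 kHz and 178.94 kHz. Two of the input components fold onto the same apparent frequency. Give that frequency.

fs/2 = 23.89 kHz.
113.9 kHz mod fs = 18.34 kHz.
18.34 kHz ≤ fs/2 = 23.89 kHz, appears at 18.34 kHz.
161.68 kHz mod fs = 18.34 kHz.
18.34 kHz ≤ fs/2 = 23.89 kHz, appears at 18.34 kHz.
41.06 kHz > fs/2 = 23.89 kHz, folds to fs − 41.06 kHz = 6.72 kHz.
46.72 kHz > fs/2 = 23.89 kHz, folds to fs − 46.72 kHz = 1.06 kHz.
178.94 kHz mod fs = 35.6 kHz.
35.6 kHz > fs/2 = 23.89 kHz, folds to fs − 35.6 kHz = 12.18 kHz.
113.9 kHz and 161.68 kHz both map to 18.34 kHz.

18.34 kHz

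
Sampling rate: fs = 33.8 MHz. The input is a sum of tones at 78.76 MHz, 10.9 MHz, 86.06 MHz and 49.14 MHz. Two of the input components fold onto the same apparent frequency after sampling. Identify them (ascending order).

fs/2 = 16.9 MHz.
78.76 MHz mod fs = 11.16 MHz.
11.16 MHz ≤ fs/2 = 16.9 MHz, appears at 11.16 MHz.
10.9 MHz ≤ fs/2 = 16.9 MHz, passes unchanged.
86.06 MHz mod fs = 18.46 MHz.
18.46 MHz > fs/2 = 16.9 MHz, folds to fs − 18.46 MHz = 15.34 MHz.
49.14 MHz mod fs = 15.34 MHz.
15.34 MHz ≤ fs/2 = 16.9 MHz, appears at 15.34 MHz.
49.14 MHz and 86.06 MHz both map to 15.34 MHz.

49.14 MHz, 86.06 MHz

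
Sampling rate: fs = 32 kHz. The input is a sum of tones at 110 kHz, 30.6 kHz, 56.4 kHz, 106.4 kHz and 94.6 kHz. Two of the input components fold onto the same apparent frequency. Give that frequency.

1.4 kHz

fs/2 = 16 kHz.
110 kHz mod fs = 14 kHz.
14 kHz ≤ fs/2 = 16 kHz, appears at 14 kHz.
30.6 kHz > fs/2 = 16 kHz, folds to fs − 30.6 kHz = 1.4 kHz.
56.4 kHz mod fs = 24.4 kHz.
24.4 kHz > fs/2 = 16 kHz, folds to fs − 24.4 kHz = 7.6 kHz.
106.4 kHz mod fs = 10.4 kHz.
10.4 kHz ≤ fs/2 = 16 kHz, appears at 10.4 kHz.
94.6 kHz mod fs = 30.6 kHz.
30.6 kHz > fs/2 = 16 kHz, folds to fs − 30.6 kHz = 1.4 kHz.
30.6 kHz and 94.6 kHz both map to 1.4 kHz.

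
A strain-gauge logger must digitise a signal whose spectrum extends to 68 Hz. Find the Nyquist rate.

Nyquist rate = 2 × 68 Hz = 136 Hz.

136 Hz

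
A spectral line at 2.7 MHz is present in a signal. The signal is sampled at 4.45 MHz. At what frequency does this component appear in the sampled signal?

2.7 MHz > fs/2 = 2.225 MHz, folds to fs − 2.7 MHz = 1.75 MHz.

1.75 MHz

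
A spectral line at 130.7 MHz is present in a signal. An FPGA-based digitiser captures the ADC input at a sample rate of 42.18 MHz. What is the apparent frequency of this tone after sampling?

4.16 MHz

130.7 MHz mod fs = 4.16 MHz.
4.16 MHz ≤ fs/2 = 21.09 MHz, appears at 4.16 MHz.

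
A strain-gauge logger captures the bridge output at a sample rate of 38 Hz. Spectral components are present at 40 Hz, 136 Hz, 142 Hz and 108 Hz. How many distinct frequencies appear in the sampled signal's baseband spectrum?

4

fs/2 = 19 Hz.
40 Hz mod fs = 2 Hz.
2 Hz ≤ fs/2 = 19 Hz, appears at 2 Hz.
136 Hz mod fs = 22 Hz.
22 Hz > fs/2 = 19 Hz, folds to fs − 22 Hz = 16 Hz.
142 Hz mod fs = 28 Hz.
28 Hz > fs/2 = 19 Hz, folds to fs − 28 Hz = 10 Hz.
108 Hz mod fs = 32 Hz.
32 Hz > fs/2 = 19 Hz, folds to fs − 32 Hz = 6 Hz.
Distinct values: {2 Hz, 6 Hz, 10 Hz, 16 Hz} → 4.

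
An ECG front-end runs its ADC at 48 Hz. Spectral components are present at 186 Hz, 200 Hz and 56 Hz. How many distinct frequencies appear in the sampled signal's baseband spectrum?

2

fs/2 = 24 Hz.
186 Hz mod fs = 42 Hz.
42 Hz > fs/2 = 24 Hz, folds to fs − 42 Hz = 6 Hz.
200 Hz mod fs = 8 Hz.
8 Hz ≤ fs/2 = 24 Hz, appears at 8 Hz.
56 Hz mod fs = 8 Hz.
8 Hz ≤ fs/2 = 24 Hz, appears at 8 Hz.
Distinct values: {6 Hz, 8 Hz} → 2.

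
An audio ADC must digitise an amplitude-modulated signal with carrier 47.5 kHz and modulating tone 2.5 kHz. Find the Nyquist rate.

AM sidebands sit at fc ± fm = 45 kHz and 50 kHz.
Highest-frequency component: 50 kHz.
Nyquist rate = 2 × 50 kHz = 100 kHz.

100 kHz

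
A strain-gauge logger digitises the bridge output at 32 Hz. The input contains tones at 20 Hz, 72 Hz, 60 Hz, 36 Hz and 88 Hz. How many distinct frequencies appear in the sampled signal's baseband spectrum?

fs/2 = 16 Hz.
20 Hz > fs/2 = 16 Hz, folds to fs − 20 Hz = 12 Hz.
72 Hz mod fs = 8 Hz.
8 Hz ≤ fs/2 = 16 Hz, appears at 8 Hz.
60 Hz mod fs = 28 Hz.
28 Hz > fs/2 = 16 Hz, folds to fs − 28 Hz = 4 Hz.
36 Hz mod fs = 4 Hz.
4 Hz ≤ fs/2 = 16 Hz, appears at 4 Hz.
88 Hz mod fs = 24 Hz.
24 Hz > fs/2 = 16 Hz, folds to fs − 24 Hz = 8 Hz.
Distinct values: {4 Hz, 8 Hz, 12 Hz} → 3.

3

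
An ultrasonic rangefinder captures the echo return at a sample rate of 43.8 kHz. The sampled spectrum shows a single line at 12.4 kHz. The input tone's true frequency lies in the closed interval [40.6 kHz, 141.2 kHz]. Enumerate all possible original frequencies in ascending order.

Frequencies that alias to 12.4 kHz are k·fs ± 12.4 kHz for integer k ≥ 0.
k=0: 12.4 kHz.
k=1: 31.4 kHz, 56.2 kHz.
k=2: 75.2 kHz, 100 kHz.
k=3: 119 kHz, 143.8 kHz.
k=4: 162.8 kHz, 187.6 kHz.
Within [40.6 kHz, 141.2 kHz]: 56.2 kHz, 75.2 kHz, 100 kHz, 119 kHz.

56.2 kHz, 75.2 kHz, 100 kHz, 119 kHz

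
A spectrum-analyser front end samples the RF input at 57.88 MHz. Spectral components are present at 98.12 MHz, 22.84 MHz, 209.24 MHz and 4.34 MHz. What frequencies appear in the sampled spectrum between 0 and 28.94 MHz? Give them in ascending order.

fs/2 = 28.94 MHz.
98.12 MHz mod fs = 40.24 MHz.
40.24 MHz > fs/2 = 28.94 MHz, folds to fs − 40.24 MHz = 17.64 MHz.
22.84 MHz ≤ fs/2 = 28.94 MHz, passes unchanged.
209.24 MHz mod fs = 35.6 MHz.
35.6 MHz > fs/2 = 28.94 MHz, folds to fs − 35.6 MHz = 22.28 MHz.
4.34 MHz ≤ fs/2 = 28.94 MHz, passes unchanged.
Distinct values: {4.34 MHz, 17.64 MHz, 22.28 MHz, 22.84 MHz}.

4.34 MHz, 17.64 MHz, 22.28 MHz, 22.84 MHz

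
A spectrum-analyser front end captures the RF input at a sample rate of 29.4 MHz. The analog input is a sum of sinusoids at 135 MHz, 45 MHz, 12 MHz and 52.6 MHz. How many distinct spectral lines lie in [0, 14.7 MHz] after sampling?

fs/2 = 14.7 MHz.
135 MHz mod fs = 17.4 MHz.
17.4 MHz > fs/2 = 14.7 MHz, folds to fs − 17.4 MHz = 12 MHz.
45 MHz mod fs = 15.6 MHz.
15.6 MHz > fs/2 = 14.7 MHz, folds to fs − 15.6 MHz = 13.8 MHz.
12 MHz ≤ fs/2 = 14.7 MHz, passes unchanged.
52.6 MHz mod fs = 23.2 MHz.
23.2 MHz > fs/2 = 14.7 MHz, folds to fs − 23.2 MHz = 6.2 MHz.
Distinct values: {6.2 MHz, 12 MHz, 13.8 MHz} → 3.

3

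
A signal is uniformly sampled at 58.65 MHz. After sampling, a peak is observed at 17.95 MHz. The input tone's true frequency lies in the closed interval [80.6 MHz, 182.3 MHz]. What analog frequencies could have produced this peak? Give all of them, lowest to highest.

Frequencies that alias to 17.95 MHz are k·fs ± 17.95 MHz for integer k ≥ 0.
k=0: 17.95 MHz.
k=1: 40.7 MHz, 76.6 MHz.
k=2: 99.35 MHz, 135.25 MHz.
k=3: 158 MHz, 193.9 MHz.
k=4: 216.65 MHz, 252.55 MHz.
Within [80.6 MHz, 182.3 MHz]: 99.35 MHz, 135.25 MHz, 158 MHz.

99.35 MHz, 135.25 MHz, 158 MHz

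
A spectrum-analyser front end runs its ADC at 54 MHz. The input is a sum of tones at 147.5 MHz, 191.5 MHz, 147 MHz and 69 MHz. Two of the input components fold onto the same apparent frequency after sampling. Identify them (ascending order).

fs/2 = 27 MHz.
147.5 MHz mod fs = 39.5 MHz.
39.5 MHz > fs/2 = 27 MHz, folds to fs − 39.5 MHz = 14.5 MHz.
191.5 MHz mod fs = 29.5 MHz.
29.5 MHz > fs/2 = 27 MHz, folds to fs − 29.5 MHz = 24.5 MHz.
147 MHz mod fs = 39 MHz.
39 MHz > fs/2 = 27 MHz, folds to fs − 39 MHz = 15 MHz.
69 MHz mod fs = 15 MHz.
15 MHz ≤ fs/2 = 27 MHz, appears at 15 MHz.
69 MHz and 147 MHz both map to 15 MHz.

69 MHz, 147 MHz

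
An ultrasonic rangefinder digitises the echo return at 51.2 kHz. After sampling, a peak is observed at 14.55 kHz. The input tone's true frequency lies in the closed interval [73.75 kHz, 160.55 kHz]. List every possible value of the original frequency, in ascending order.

87.85 kHz, 116.95 kHz, 139.05 kHz

Frequencies that alias to 14.55 kHz are k·fs ± 14.55 kHz for integer k ≥ 0.
k=0: 14.55 kHz.
k=1: 36.65 kHz, 65.75 kHz.
k=2: 87.85 kHz, 116.95 kHz.
k=3: 139.05 kHz, 168.15 kHz.
k=4: 190.25 kHz, 219.35 kHz.
Within [73.75 kHz, 160.55 kHz]: 87.85 kHz, 116.95 kHz, 139.05 kHz.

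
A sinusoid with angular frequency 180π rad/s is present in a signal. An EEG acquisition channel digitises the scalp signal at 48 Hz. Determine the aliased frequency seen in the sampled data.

6 Hz

ω = 180π rad/s → f = ω/(2π) = 90 Hz.
90 Hz mod fs = 42 Hz.
42 Hz > fs/2 = 24 Hz, folds to fs − 42 Hz = 6 Hz.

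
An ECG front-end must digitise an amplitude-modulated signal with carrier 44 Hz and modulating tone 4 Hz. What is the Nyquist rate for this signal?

AM sidebands sit at fc ± fm = 40 Hz and 48 Hz.
Highest-frequency component: 48 Hz.
Nyquist rate = 2 × 48 Hz = 96 Hz.

96 Hz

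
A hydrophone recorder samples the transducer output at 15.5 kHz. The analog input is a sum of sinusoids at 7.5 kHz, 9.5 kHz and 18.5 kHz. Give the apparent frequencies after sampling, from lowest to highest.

fs/2 = 7.75 kHz.
7.5 kHz ≤ fs/2 = 7.75 kHz, passes unchanged.
9.5 kHz > fs/2 = 7.75 kHz, folds to fs − 9.5 kHz = 6 kHz.
18.5 kHz mod fs = 3 kHz.
3 kHz ≤ fs/2 = 7.75 kHz, appears at 3 kHz.
Distinct values: {3 kHz, 6 kHz, 7.5 kHz}.

3 kHz, 6 kHz, 7.5 kHz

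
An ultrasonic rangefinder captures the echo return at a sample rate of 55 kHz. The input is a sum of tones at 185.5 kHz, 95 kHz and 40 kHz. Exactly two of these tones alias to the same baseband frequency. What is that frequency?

15 kHz

fs/2 = 27.5 kHz.
185.5 kHz mod fs = 20.5 kHz.
20.5 kHz ≤ fs/2 = 27.5 kHz, appears at 20.5 kHz.
95 kHz mod fs = 40 kHz.
40 kHz > fs/2 = 27.5 kHz, folds to fs − 40 kHz = 15 kHz.
40 kHz > fs/2 = 27.5 kHz, folds to fs − 40 kHz = 15 kHz.
40 kHz and 95 kHz both map to 15 kHz.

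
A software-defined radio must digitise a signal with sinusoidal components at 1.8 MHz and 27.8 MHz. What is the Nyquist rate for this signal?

Highest-frequency component: 27.8 MHz.
Nyquist rate = 2 × 27.8 MHz = 55.6 MHz.

55.6 MHz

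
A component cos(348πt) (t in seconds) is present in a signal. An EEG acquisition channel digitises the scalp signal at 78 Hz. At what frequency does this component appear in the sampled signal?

ω = 348π rad/s → f = ω/(2π) = 174 Hz.
174 Hz mod fs = 18 Hz.
18 Hz ≤ fs/2 = 39 Hz, appears at 18 Hz.

18 Hz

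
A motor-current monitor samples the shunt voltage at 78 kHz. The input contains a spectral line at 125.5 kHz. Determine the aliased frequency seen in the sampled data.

125.5 kHz mod fs = 47.5 kHz.
47.5 kHz > fs/2 = 39 kHz, folds to fs − 47.5 kHz = 30.5 kHz.

30.5 kHz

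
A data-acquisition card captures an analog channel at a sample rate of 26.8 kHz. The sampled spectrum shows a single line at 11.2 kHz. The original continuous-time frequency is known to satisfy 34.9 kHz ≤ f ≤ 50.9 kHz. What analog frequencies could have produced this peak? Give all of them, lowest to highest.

38 kHz, 42.4 kHz

Frequencies that alias to 11.2 kHz are k·fs ± 11.2 kHz for integer k ≥ 0.
k=0: 11.2 kHz.
k=1: 15.6 kHz, 38 kHz.
k=2: 42.4 kHz, 64.8 kHz.
k=3: 69.2 kHz, 91.6 kHz.
Within [34.9 kHz, 50.9 kHz]: 38 kHz, 42.4 kHz.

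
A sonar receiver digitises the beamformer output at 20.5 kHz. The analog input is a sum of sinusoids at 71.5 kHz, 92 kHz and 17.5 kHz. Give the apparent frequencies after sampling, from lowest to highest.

3 kHz, 10 kHz

fs/2 = 10.25 kHz.
71.5 kHz mod fs = 10 kHz.
10 kHz ≤ fs/2 = 10.25 kHz, appears at 10 kHz.
92 kHz mod fs = 10 kHz.
10 kHz ≤ fs/2 = 10.25 kHz, appears at 10 kHz.
17.5 kHz > fs/2 = 10.25 kHz, folds to fs − 17.5 kHz = 3 kHz.
Distinct values: {3 kHz, 10 kHz}.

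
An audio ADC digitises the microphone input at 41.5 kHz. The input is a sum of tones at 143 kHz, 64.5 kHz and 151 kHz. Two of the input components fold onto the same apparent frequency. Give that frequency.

fs/2 = 20.75 kHz.
143 kHz mod fs = 18.5 kHz.
18.5 kHz ≤ fs/2 = 20.75 kHz, appears at 18.5 kHz.
64.5 kHz mod fs = 23 kHz.
23 kHz > fs/2 = 20.75 kHz, folds to fs − 23 kHz = 18.5 kHz.
151 kHz mod fs = 26.5 kHz.
26.5 kHz > fs/2 = 20.75 kHz, folds to fs − 26.5 kHz = 15 kHz.
64.5 kHz and 143 kHz both map to 18.5 kHz.

18.5 kHz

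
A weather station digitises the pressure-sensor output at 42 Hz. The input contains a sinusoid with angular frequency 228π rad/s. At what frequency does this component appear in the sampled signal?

ω = 228π rad/s → f = ω/(2π) = 114 Hz.
114 Hz mod fs = 30 Hz.
30 Hz > fs/2 = 21 Hz, folds to fs − 30 Hz = 12 Hz.

12 Hz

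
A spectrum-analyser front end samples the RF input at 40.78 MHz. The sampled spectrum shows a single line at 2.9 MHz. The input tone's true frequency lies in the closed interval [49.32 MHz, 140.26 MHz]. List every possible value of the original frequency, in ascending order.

Frequencies that alias to 2.9 MHz are k·fs ± 2.9 MHz for integer k ≥ 0.
k=0: 2.9 MHz.
k=1: 37.88 MHz, 43.68 MHz.
k=2: 78.66 MHz, 84.46 MHz.
k=3: 119.44 MHz, 125.24 MHz.
k=4: 160.22 MHz, 166.02 MHz.
Within [49.32 MHz, 140.26 MHz]: 78.66 MHz, 84.46 MHz, 119.44 MHz, 125.24 MHz.

78.66 MHz, 84.46 MHz, 119.44 MHz, 125.24 MHz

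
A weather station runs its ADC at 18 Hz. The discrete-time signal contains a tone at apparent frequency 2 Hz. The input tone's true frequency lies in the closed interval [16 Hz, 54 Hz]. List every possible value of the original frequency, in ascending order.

Frequencies that alias to 2 Hz are k·fs ± 2 Hz for integer k ≥ 0.
k=0: 2 Hz.
k=1: 16 Hz, 20 Hz.
k=2: 34 Hz, 38 Hz.
k=3: 52 Hz, 56 Hz.
k=4: 70 Hz, 74 Hz.
Within [16 Hz, 54 Hz]: 16 Hz, 20 Hz, 34 Hz, 38 Hz, 52 Hz.

16 Hz, 20 Hz, 34 Hz, 38 Hz, 52 Hz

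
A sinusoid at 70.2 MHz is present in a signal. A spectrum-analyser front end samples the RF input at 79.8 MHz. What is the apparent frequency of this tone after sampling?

70.2 MHz > fs/2 = 39.9 MHz, folds to fs − 70.2 MHz = 9.6 MHz.

9.6 MHz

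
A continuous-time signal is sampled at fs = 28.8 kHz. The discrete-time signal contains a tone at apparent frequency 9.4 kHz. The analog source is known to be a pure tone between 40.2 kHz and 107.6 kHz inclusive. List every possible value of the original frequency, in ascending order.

Frequencies that alias to 9.4 kHz are k·fs ± 9.4 kHz for integer k ≥ 0.
k=0: 9.4 kHz.
k=1: 19.4 kHz, 38.2 kHz.
k=2: 48.2 kHz, 67 kHz.
k=3: 77 kHz, 95.8 kHz.
k=4: 105.8 kHz, 124.6 kHz.
k=5: 134.6 kHz, 153.4 kHz.
Within [40.2 kHz, 107.6 kHz]: 48.2 kHz, 67 kHz, 77 kHz, 95.8 kHz, 105.8 kHz.

48.2 kHz, 67 kHz, 77 kHz, 95.8 kHz, 105.8 kHz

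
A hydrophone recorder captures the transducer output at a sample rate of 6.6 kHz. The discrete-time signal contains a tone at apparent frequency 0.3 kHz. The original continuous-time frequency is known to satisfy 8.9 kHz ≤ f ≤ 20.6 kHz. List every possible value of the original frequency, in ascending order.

Frequencies that alias to 0.3 kHz are k·fs ± 0.3 kHz for integer k ≥ 0.
k=0: 0.3 kHz.
k=1: 6.3 kHz, 6.9 kHz.
k=2: 12.9 kHz, 13.5 kHz.
k=3: 19.5 kHz, 20.1 kHz.
k=4: 26.1 kHz, 26.7 kHz.
Within [8.9 kHz, 20.6 kHz]: 12.9 kHz, 13.5 kHz, 19.5 kHz, 20.1 kHz.

12.9 kHz, 13.5 kHz, 19.5 kHz, 20.1 kHz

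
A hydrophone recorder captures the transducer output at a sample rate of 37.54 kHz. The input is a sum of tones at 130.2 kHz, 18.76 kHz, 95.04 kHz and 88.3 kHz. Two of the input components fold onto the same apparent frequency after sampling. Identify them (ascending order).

95.04 kHz, 130.2 kHz

fs/2 = 18.77 kHz.
130.2 kHz mod fs = 17.58 kHz.
17.58 kHz ≤ fs/2 = 18.77 kHz, appears at 17.58 kHz.
18.76 kHz ≤ fs/2 = 18.77 kHz, passes unchanged.
95.04 kHz mod fs = 19.96 kHz.
19.96 kHz > fs/2 = 18.77 kHz, folds to fs − 19.96 kHz = 17.58 kHz.
88.3 kHz mod fs = 13.22 kHz.
13.22 kHz ≤ fs/2 = 18.77 kHz, appears at 13.22 kHz.
95.04 kHz and 130.2 kHz both map to 17.58 kHz.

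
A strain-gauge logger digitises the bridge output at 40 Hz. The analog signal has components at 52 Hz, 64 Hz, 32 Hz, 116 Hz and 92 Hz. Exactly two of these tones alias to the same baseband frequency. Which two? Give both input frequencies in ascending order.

52 Hz, 92 Hz

fs/2 = 20 Hz.
52 Hz mod fs = 12 Hz.
12 Hz ≤ fs/2 = 20 Hz, appears at 12 Hz.
64 Hz mod fs = 24 Hz.
24 Hz > fs/2 = 20 Hz, folds to fs − 24 Hz = 16 Hz.
32 Hz > fs/2 = 20 Hz, folds to fs − 32 Hz = 8 Hz.
116 Hz mod fs = 36 Hz.
36 Hz > fs/2 = 20 Hz, folds to fs − 36 Hz = 4 Hz.
92 Hz mod fs = 12 Hz.
12 Hz ≤ fs/2 = 20 Hz, appears at 12 Hz.
52 Hz and 92 Hz both map to 12 Hz.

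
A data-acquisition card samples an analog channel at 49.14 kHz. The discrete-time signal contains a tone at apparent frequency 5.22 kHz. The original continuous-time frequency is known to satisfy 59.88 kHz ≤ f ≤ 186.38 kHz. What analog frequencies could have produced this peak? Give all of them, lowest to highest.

Frequencies that alias to 5.22 kHz are k·fs ± 5.22 kHz for integer k ≥ 0.
k=0: 5.22 kHz.
k=1: 43.92 kHz, 54.36 kHz.
k=2: 93.06 kHz, 103.5 kHz.
k=3: 142.2 kHz, 152.64 kHz.
k=4: 191.34 kHz, 201.78 kHz.
Within [59.88 kHz, 186.38 kHz]: 93.06 kHz, 103.5 kHz, 142.2 kHz, 152.64 kHz.

93.06 kHz, 103.5 kHz, 142.2 kHz, 152.64 kHz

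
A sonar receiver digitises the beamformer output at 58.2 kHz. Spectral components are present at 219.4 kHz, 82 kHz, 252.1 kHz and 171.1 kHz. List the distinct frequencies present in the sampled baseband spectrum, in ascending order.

fs/2 = 29.1 kHz.
219.4 kHz mod fs = 44.8 kHz.
44.8 kHz > fs/2 = 29.1 kHz, folds to fs − 44.8 kHz = 13.4 kHz.
82 kHz mod fs = 23.8 kHz.
23.8 kHz ≤ fs/2 = 29.1 kHz, appears at 23.8 kHz.
252.1 kHz mod fs = 19.3 kHz.
19.3 kHz ≤ fs/2 = 29.1 kHz, appears at 19.3 kHz.
171.1 kHz mod fs = 54.7 kHz.
54.7 kHz > fs/2 = 29.1 kHz, folds to fs − 54.7 kHz = 3.5 kHz.
Distinct values: {3.5 kHz, 13.4 kHz, 19.3 kHz, 23.8 kHz}.

3.5 kHz, 13.4 kHz, 19.3 kHz, 23.8 kHz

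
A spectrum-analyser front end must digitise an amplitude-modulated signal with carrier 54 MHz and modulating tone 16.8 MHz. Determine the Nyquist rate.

141.6 MHz

AM sidebands sit at fc ± fm = 37.2 MHz and 70.8 MHz.
Highest-frequency component: 70.8 MHz.
Nyquist rate = 2 × 70.8 MHz = 141.6 MHz.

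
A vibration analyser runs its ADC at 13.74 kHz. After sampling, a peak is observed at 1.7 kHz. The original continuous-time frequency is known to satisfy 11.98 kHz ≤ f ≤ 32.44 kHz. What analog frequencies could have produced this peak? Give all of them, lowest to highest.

12.04 kHz, 15.44 kHz, 25.78 kHz, 29.18 kHz

Frequencies that alias to 1.7 kHz are k·fs ± 1.7 kHz for integer k ≥ 0.
k=0: 1.7 kHz.
k=1: 12.04 kHz, 15.44 kHz.
k=2: 25.78 kHz, 29.18 kHz.
k=3: 39.52 kHz, 42.92 kHz.
Within [11.98 kHz, 32.44 kHz]: 12.04 kHz, 15.44 kHz, 25.78 kHz, 29.18 kHz.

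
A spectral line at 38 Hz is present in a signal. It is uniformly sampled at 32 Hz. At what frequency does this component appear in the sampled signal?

38 Hz mod fs = 6 Hz.
6 Hz ≤ fs/2 = 16 Hz, appears at 6 Hz.

6 Hz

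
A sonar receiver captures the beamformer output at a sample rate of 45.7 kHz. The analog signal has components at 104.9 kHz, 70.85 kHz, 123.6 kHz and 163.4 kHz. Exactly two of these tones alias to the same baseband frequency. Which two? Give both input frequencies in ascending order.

104.9 kHz, 123.6 kHz

fs/2 = 22.85 kHz.
104.9 kHz mod fs = 13.5 kHz.
13.5 kHz ≤ fs/2 = 22.85 kHz, appears at 13.5 kHz.
70.85 kHz mod fs = 25.15 kHz.
25.15 kHz > fs/2 = 22.85 kHz, folds to fs − 25.15 kHz = 20.55 kHz.
123.6 kHz mod fs = 32.2 kHz.
32.2 kHz > fs/2 = 22.85 kHz, folds to fs − 32.2 kHz = 13.5 kHz.
163.4 kHz mod fs = 26.3 kHz.
26.3 kHz > fs/2 = 22.85 kHz, folds to fs − 26.3 kHz = 19.4 kHz.
104.9 kHz and 123.6 kHz both map to 13.5 kHz.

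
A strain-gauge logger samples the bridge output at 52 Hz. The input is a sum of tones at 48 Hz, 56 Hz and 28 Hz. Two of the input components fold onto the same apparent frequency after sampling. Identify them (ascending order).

48 Hz, 56 Hz

fs/2 = 26 Hz.
48 Hz > fs/2 = 26 Hz, folds to fs − 48 Hz = 4 Hz.
56 Hz mod fs = 4 Hz.
4 Hz ≤ fs/2 = 26 Hz, appears at 4 Hz.
28 Hz > fs/2 = 26 Hz, folds to fs − 28 Hz = 24 Hz.
48 Hz and 56 Hz both map to 4 Hz.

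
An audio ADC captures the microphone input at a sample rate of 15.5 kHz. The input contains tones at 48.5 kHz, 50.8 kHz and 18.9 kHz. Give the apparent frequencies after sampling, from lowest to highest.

2 kHz, 3.4 kHz, 4.3 kHz

fs/2 = 7.75 kHz.
48.5 kHz mod fs = 2 kHz.
2 kHz ≤ fs/2 = 7.75 kHz, appears at 2 kHz.
50.8 kHz mod fs = 4.3 kHz.
4.3 kHz ≤ fs/2 = 7.75 kHz, appears at 4.3 kHz.
18.9 kHz mod fs = 3.4 kHz.
3.4 kHz ≤ fs/2 = 7.75 kHz, appears at 3.4 kHz.
Distinct values: {2 kHz, 3.4 kHz, 4.3 kHz}.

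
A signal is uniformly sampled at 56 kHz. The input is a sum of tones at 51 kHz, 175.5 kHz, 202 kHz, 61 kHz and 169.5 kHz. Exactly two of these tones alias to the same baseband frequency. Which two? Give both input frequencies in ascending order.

51 kHz, 61 kHz

fs/2 = 28 kHz.
51 kHz > fs/2 = 28 kHz, folds to fs − 51 kHz = 5 kHz.
175.5 kHz mod fs = 7.5 kHz.
7.5 kHz ≤ fs/2 = 28 kHz, appears at 7.5 kHz.
202 kHz mod fs = 34 kHz.
34 kHz > fs/2 = 28 kHz, folds to fs − 34 kHz = 22 kHz.
61 kHz mod fs = 5 kHz.
5 kHz ≤ fs/2 = 28 kHz, appears at 5 kHz.
169.5 kHz mod fs = 1.5 kHz.
1.5 kHz ≤ fs/2 = 28 kHz, appears at 1.5 kHz.
51 kHz and 61 kHz both map to 5 kHz.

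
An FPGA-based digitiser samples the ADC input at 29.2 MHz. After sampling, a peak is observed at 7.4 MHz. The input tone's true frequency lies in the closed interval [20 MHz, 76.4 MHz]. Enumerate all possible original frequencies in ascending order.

Frequencies that alias to 7.4 MHz are k·fs ± 7.4 MHz for integer k ≥ 0.
k=0: 7.4 MHz.
k=1: 21.8 MHz, 36.6 MHz.
k=2: 51 MHz, 65.8 MHz.
k=3: 80.2 MHz, 95 MHz.
Within [20 MHz, 76.4 MHz]: 21.8 MHz, 36.6 MHz, 51 MHz, 65.8 MHz.

21.8 MHz, 36.6 MHz, 51 MHz, 65.8 MHz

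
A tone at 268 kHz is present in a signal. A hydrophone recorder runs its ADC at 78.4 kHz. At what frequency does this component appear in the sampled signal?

32.8 kHz

268 kHz mod fs = 32.8 kHz.
32.8 kHz ≤ fs/2 = 39.2 kHz, appears at 32.8 kHz.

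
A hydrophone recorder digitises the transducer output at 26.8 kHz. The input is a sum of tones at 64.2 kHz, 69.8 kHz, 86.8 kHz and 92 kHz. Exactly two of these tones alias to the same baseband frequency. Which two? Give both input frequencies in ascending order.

fs/2 = 13.4 kHz.
64.2 kHz mod fs = 10.6 kHz.
10.6 kHz ≤ fs/2 = 13.4 kHz, appears at 10.6 kHz.
69.8 kHz mod fs = 16.2 kHz.
16.2 kHz > fs/2 = 13.4 kHz, folds to fs − 16.2 kHz = 10.6 kHz.
86.8 kHz mod fs = 6.4 kHz.
6.4 kHz ≤ fs/2 = 13.4 kHz, appears at 6.4 kHz.
92 kHz mod fs = 11.6 kHz.
11.6 kHz ≤ fs/2 = 13.4 kHz, appears at 11.6 kHz.
64.2 kHz and 69.8 kHz both map to 10.6 kHz.

64.2 kHz, 69.8 kHz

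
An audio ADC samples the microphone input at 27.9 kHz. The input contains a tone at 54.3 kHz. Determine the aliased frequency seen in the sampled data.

1.5 kHz

54.3 kHz mod fs = 26.4 kHz.
26.4 kHz > fs/2 = 13.95 kHz, folds to fs − 26.4 kHz = 1.5 kHz.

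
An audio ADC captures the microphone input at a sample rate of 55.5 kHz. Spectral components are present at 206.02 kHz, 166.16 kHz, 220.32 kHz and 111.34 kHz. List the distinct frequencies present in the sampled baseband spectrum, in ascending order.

fs/2 = 27.75 kHz.
206.02 kHz mod fs = 39.52 kHz.
39.52 kHz > fs/2 = 27.75 kHz, folds to fs − 39.52 kHz = 15.98 kHz.
166.16 kHz mod fs = 55.16 kHz.
55.16 kHz > fs/2 = 27.75 kHz, folds to fs − 55.16 kHz = 0.34 kHz.
220.32 kHz mod fs = 53.82 kHz.
53.82 kHz > fs/2 = 27.75 kHz, folds to fs − 53.82 kHz = 1.68 kHz.
111.34 kHz mod fs = 0.34 kHz.
0.34 kHz ≤ fs/2 = 27.75 kHz, appears at 0.34 kHz.
Distinct values: {0.34 kHz, 1.68 kHz, 15.98 kHz}.

0.34 kHz, 1.68 kHz, 15.98 kHz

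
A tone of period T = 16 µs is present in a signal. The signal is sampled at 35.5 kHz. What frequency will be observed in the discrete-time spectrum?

8.5 kHz

T = 16 µs → f = 1/T = 62.5 kHz.
62.5 kHz mod fs = 27 kHz.
27 kHz > fs/2 = 17.75 kHz, folds to fs − 27 kHz = 8.5 kHz.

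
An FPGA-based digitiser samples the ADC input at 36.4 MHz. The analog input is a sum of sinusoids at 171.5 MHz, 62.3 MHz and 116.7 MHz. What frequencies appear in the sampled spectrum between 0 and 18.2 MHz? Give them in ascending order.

fs/2 = 18.2 MHz.
171.5 MHz mod fs = 25.9 MHz.
25.9 MHz > fs/2 = 18.2 MHz, folds to fs − 25.9 MHz = 10.5 MHz.
62.3 MHz mod fs = 25.9 MHz.
25.9 MHz > fs/2 = 18.2 MHz, folds to fs − 25.9 MHz = 10.5 MHz.
116.7 MHz mod fs = 7.5 MHz.
7.5 MHz ≤ fs/2 = 18.2 MHz, appears at 7.5 MHz.
Distinct values: {7.5 MHz, 10.5 MHz}.

7.5 MHz, 10.5 MHz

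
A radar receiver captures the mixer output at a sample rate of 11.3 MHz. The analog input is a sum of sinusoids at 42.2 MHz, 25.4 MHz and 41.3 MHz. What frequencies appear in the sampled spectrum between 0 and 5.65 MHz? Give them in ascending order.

fs/2 = 5.65 MHz.
42.2 MHz mod fs = 8.3 MHz.
8.3 MHz > fs/2 = 5.65 MHz, folds to fs − 8.3 MHz = 3 MHz.
25.4 MHz mod fs = 2.8 MHz.
2.8 MHz ≤ fs/2 = 5.65 MHz, appears at 2.8 MHz.
41.3 MHz mod fs = 7.4 MHz.
7.4 MHz > fs/2 = 5.65 MHz, folds to fs − 7.4 MHz = 3.9 MHz.
Distinct values: {2.8 MHz, 3 MHz, 3.9 MHz}.

2.8 MHz, 3 MHz, 3.9 MHz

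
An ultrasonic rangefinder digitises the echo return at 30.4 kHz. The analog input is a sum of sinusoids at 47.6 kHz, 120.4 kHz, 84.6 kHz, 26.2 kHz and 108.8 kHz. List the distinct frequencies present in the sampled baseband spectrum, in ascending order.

1.2 kHz, 4.2 kHz, 6.6 kHz, 12.8 kHz, 13.2 kHz

fs/2 = 15.2 kHz.
47.6 kHz mod fs = 17.2 kHz.
17.2 kHz > fs/2 = 15.2 kHz, folds to fs − 17.2 kHz = 13.2 kHz.
120.4 kHz mod fs = 29.2 kHz.
29.2 kHz > fs/2 = 15.2 kHz, folds to fs − 29.2 kHz = 1.2 kHz.
84.6 kHz mod fs = 23.8 kHz.
23.8 kHz > fs/2 = 15.2 kHz, folds to fs − 23.8 kHz = 6.6 kHz.
26.2 kHz > fs/2 = 15.2 kHz, folds to fs − 26.2 kHz = 4.2 kHz.
108.8 kHz mod fs = 17.6 kHz.
17.6 kHz > fs/2 = 15.2 kHz, folds to fs − 17.6 kHz = 12.8 kHz.
Distinct values: {1.2 kHz, 4.2 kHz, 6.6 kHz, 12.8 kHz, 13.2 kHz}.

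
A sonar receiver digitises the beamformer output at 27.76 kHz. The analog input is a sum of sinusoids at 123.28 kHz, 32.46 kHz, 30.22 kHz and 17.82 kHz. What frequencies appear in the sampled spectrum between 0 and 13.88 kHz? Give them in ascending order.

2.46 kHz, 4.7 kHz, 9.94 kHz, 12.24 kHz

fs/2 = 13.88 kHz.
123.28 kHz mod fs = 12.24 kHz.
12.24 kHz ≤ fs/2 = 13.88 kHz, appears at 12.24 kHz.
32.46 kHz mod fs = 4.7 kHz.
4.7 kHz ≤ fs/2 = 13.88 kHz, appears at 4.7 kHz.
30.22 kHz mod fs = 2.46 kHz.
2.46 kHz ≤ fs/2 = 13.88 kHz, appears at 2.46 kHz.
17.82 kHz > fs/2 = 13.88 kHz, folds to fs − 17.82 kHz = 9.94 kHz.
Distinct values: {2.46 kHz, 4.7 kHz, 9.94 kHz, 12.24 kHz}.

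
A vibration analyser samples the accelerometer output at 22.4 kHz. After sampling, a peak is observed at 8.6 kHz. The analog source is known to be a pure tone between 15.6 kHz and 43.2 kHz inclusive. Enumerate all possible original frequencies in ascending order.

Frequencies that alias to 8.6 kHz are k·fs ± 8.6 kHz for integer k ≥ 0.
k=0: 8.6 kHz.
k=1: 13.8 kHz, 31 kHz.
k=2: 36.2 kHz, 53.4 kHz.
k=3: 58.6 kHz, 75.8 kHz.
Within [15.6 kHz, 43.2 kHz]: 31 kHz, 36.2 kHz.

31 kHz, 36.2 kHz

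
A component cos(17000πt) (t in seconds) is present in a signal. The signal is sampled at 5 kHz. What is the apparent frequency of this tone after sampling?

ω = 17000π rad/s → f = ω/(2π) = 8500 Hz = 8.5 kHz.
8.5 kHz mod fs = 3.5 kHz.
3.5 kHz > fs/2 = 2.5 kHz, folds to fs − 3.5 kHz = 1.5 kHz.

1.5 kHz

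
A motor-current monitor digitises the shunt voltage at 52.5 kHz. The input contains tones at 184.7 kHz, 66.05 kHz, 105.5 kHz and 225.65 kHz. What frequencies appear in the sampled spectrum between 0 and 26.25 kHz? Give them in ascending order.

fs/2 = 26.25 kHz.
184.7 kHz mod fs = 27.2 kHz.
27.2 kHz > fs/2 = 26.25 kHz, folds to fs − 27.2 kHz = 25.3 kHz.
66.05 kHz mod fs = 13.55 kHz.
13.55 kHz ≤ fs/2 = 26.25 kHz, appears at 13.55 kHz.
105.5 kHz mod fs = 0.5 kHz.
0.5 kHz ≤ fs/2 = 26.25 kHz, appears at 0.5 kHz.
225.65 kHz mod fs = 15.65 kHz.
15.65 kHz ≤ fs/2 = 26.25 kHz, appears at 15.65 kHz.
Distinct values: {0.5 kHz, 13.55 kHz, 15.65 kHz, 25.3 kHz}.

0.5 kHz, 13.55 kHz, 15.65 kHz, 25.3 kHz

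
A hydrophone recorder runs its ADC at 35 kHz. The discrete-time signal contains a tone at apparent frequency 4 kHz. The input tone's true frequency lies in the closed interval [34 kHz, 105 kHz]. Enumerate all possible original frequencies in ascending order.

39 kHz, 66 kHz, 74 kHz, 101 kHz

Frequencies that alias to 4 kHz are k·fs ± 4 kHz for integer k ≥ 0.
k=0: 4 kHz.
k=1: 31 kHz, 39 kHz.
k=2: 66 kHz, 74 kHz.
k=3: 101 kHz, 109 kHz.
k=4: 136 kHz, 144 kHz.
Within [34 kHz, 105 kHz]: 39 kHz, 66 kHz, 74 kHz, 101 kHz.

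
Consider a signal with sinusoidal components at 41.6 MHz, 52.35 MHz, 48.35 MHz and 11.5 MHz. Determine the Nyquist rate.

104.7 MHz

Highest-frequency component: 52.35 MHz.
Nyquist rate = 2 × 52.35 MHz = 104.7 MHz.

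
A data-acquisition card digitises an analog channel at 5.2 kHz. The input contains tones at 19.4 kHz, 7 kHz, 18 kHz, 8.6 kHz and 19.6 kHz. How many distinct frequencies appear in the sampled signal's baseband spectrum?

fs/2 = 2.6 kHz.
19.4 kHz mod fs = 3.8 kHz.
3.8 kHz > fs/2 = 2.6 kHz, folds to fs − 3.8 kHz = 1.4 kHz.
7 kHz mod fs = 1.8 kHz.
1.8 kHz ≤ fs/2 = 2.6 kHz, appears at 1.8 kHz.
18 kHz mod fs = 2.4 kHz.
2.4 kHz ≤ fs/2 = 2.6 kHz, appears at 2.4 kHz.
8.6 kHz mod fs = 3.4 kHz.
3.4 kHz > fs/2 = 2.6 kHz, folds to fs − 3.4 kHz = 1.8 kHz.
19.6 kHz mod fs = 4 kHz.
4 kHz > fs/2 = 2.6 kHz, folds to fs − 4 kHz = 1.2 kHz.
Distinct values: {1.2 kHz, 1.4 kHz, 1.8 kHz, 2.4 kHz} → 4.

4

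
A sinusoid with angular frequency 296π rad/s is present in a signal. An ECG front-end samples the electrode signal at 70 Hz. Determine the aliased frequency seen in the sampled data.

8 Hz

ω = 296π rad/s → f = ω/(2π) = 148 Hz.
148 Hz mod fs = 8 Hz.
8 Hz ≤ fs/2 = 35 Hz, appears at 8 Hz.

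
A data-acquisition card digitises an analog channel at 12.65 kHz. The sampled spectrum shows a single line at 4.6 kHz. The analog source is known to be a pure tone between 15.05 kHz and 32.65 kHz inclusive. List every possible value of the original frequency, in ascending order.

17.25 kHz, 20.7 kHz, 29.9 kHz

Frequencies that alias to 4.6 kHz are k·fs ± 4.6 kHz for integer k ≥ 0.
k=0: 4.6 kHz.
k=1: 8.05 kHz, 17.25 kHz.
k=2: 20.7 kHz, 29.9 kHz.
k=3: 33.35 kHz, 42.55 kHz.
Within [15.05 kHz, 32.65 kHz]: 17.25 kHz, 20.7 kHz, 29.9 kHz.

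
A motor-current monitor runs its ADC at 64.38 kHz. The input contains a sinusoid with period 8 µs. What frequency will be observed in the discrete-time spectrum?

3.76 kHz

T = 8 µs → f = 1/T = 125 kHz.
125 kHz mod fs = 60.62 kHz.
60.62 kHz > fs/2 = 32.19 kHz, folds to fs − 60.62 kHz = 3.76 kHz.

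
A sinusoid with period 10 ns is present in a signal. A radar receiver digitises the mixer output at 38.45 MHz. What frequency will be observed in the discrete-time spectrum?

15.35 MHz

T = 10 ns → f = 1/T = 100 MHz.
100 MHz mod fs = 23.1 MHz.
23.1 MHz > fs/2 = 19.225 MHz, folds to fs − 23.1 MHz = 15.35 MHz.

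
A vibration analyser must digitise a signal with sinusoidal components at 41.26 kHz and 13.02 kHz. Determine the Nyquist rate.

82.52 kHz

Highest-frequency component: 41.26 kHz.
Nyquist rate = 2 × 41.26 kHz = 82.52 kHz.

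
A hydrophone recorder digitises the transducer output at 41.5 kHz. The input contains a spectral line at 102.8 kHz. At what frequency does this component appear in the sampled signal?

19.8 kHz

102.8 kHz mod fs = 19.8 kHz.
19.8 kHz ≤ fs/2 = 20.75 kHz, appears at 19.8 kHz.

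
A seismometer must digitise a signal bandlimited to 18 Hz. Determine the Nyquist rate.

Nyquist rate = 2 × 18 Hz = 36 Hz.

36 Hz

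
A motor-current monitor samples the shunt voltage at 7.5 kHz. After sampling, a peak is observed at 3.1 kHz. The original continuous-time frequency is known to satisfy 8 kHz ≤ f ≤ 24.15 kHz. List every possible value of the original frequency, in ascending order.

Frequencies that alias to 3.1 kHz are k·fs ± 3.1 kHz for integer k ≥ 0.
k=0: 3.1 kHz.
k=1: 4.4 kHz, 10.6 kHz.
k=2: 11.9 kHz, 18.1 kHz.
k=3: 19.4 kHz, 25.6 kHz.
k=4: 26.9 kHz, 33.1 kHz.
Within [8 kHz, 24.15 kHz]: 10.6 kHz, 11.9 kHz, 18.1 kHz, 19.4 kHz.

10.6 kHz, 11.9 kHz, 18.1 kHz, 19.4 kHz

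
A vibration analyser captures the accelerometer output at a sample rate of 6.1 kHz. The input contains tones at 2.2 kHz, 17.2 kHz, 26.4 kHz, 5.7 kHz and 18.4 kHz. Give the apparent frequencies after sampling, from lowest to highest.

0.1 kHz, 0.4 kHz, 1.1 kHz, 2 kHz, 2.2 kHz

fs/2 = 3.05 kHz.
2.2 kHz ≤ fs/2 = 3.05 kHz, passes unchanged.
17.2 kHz mod fs = 5 kHz.
5 kHz > fs/2 = 3.05 kHz, folds to fs − 5 kHz = 1.1 kHz.
26.4 kHz mod fs = 2 kHz.
2 kHz ≤ fs/2 = 3.05 kHz, appears at 2 kHz.
5.7 kHz > fs/2 = 3.05 kHz, folds to fs − 5.7 kHz = 0.4 kHz.
18.4 kHz mod fs = 0.1 kHz.
0.1 kHz ≤ fs/2 = 3.05 kHz, appears at 0.1 kHz.
Distinct values: {0.1 kHz, 0.4 kHz, 1.1 kHz, 2 kHz, 2.2 kHz}.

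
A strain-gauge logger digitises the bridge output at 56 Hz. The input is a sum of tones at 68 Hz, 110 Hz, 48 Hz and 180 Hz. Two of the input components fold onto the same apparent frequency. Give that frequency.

12 Hz

fs/2 = 28 Hz.
68 Hz mod fs = 12 Hz.
12 Hz ≤ fs/2 = 28 Hz, appears at 12 Hz.
110 Hz mod fs = 54 Hz.
54 Hz > fs/2 = 28 Hz, folds to fs − 54 Hz = 2 Hz.
48 Hz > fs/2 = 28 Hz, folds to fs − 48 Hz = 8 Hz.
180 Hz mod fs = 12 Hz.
12 Hz ≤ fs/2 = 28 Hz, appears at 12 Hz.
68 Hz and 180 Hz both map to 12 Hz.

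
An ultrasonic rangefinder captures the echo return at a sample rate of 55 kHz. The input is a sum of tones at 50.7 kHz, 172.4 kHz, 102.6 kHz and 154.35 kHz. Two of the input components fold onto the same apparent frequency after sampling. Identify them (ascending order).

102.6 kHz, 172.4 kHz

fs/2 = 27.5 kHz.
50.7 kHz > fs/2 = 27.5 kHz, folds to fs − 50.7 kHz = 4.3 kHz.
172.4 kHz mod fs = 7.4 kHz.
7.4 kHz ≤ fs/2 = 27.5 kHz, appears at 7.4 kHz.
102.6 kHz mod fs = 47.6 kHz.
47.6 kHz > fs/2 = 27.5 kHz, folds to fs − 47.6 kHz = 7.4 kHz.
154.35 kHz mod fs = 44.35 kHz.
44.35 kHz > fs/2 = 27.5 kHz, folds to fs − 44.35 kHz = 10.65 kHz.
102.6 kHz and 172.4 kHz both map to 7.4 kHz.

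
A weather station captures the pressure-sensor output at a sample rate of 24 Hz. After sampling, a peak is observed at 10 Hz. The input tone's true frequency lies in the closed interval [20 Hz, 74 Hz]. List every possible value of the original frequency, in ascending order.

34 Hz, 38 Hz, 58 Hz, 62 Hz

Frequencies that alias to 10 Hz are k·fs ± 10 Hz for integer k ≥ 0.
k=0: 10 Hz.
k=1: 14 Hz, 34 Hz.
k=2: 38 Hz, 58 Hz.
k=3: 62 Hz, 82 Hz.
k=4: 86 Hz, 106 Hz.
Within [20 Hz, 74 Hz]: 34 Hz, 38 Hz, 58 Hz, 62 Hz.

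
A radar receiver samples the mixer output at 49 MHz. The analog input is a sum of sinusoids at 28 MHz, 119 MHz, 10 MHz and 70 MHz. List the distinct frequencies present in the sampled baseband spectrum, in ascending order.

10 MHz, 21 MHz

fs/2 = 24.5 MHz.
28 MHz > fs/2 = 24.5 MHz, folds to fs − 28 MHz = 21 MHz.
119 MHz mod fs = 21 MHz.
21 MHz ≤ fs/2 = 24.5 MHz, appears at 21 MHz.
10 MHz ≤ fs/2 = 24.5 MHz, passes unchanged.
70 MHz mod fs = 21 MHz.
21 MHz ≤ fs/2 = 24.5 MHz, appears at 21 MHz.
Distinct values: {10 MHz, 21 MHz}.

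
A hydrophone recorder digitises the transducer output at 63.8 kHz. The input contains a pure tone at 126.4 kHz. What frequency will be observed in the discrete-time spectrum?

126.4 kHz mod fs = 62.6 kHz.
62.6 kHz > fs/2 = 31.9 kHz, folds to fs − 62.6 kHz = 1.2 kHz.

1.2 kHz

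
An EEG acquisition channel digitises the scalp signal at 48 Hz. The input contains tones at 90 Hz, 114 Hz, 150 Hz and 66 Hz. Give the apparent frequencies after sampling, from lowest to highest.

fs/2 = 24 Hz.
90 Hz mod fs = 42 Hz.
42 Hz > fs/2 = 24 Hz, folds to fs − 42 Hz = 6 Hz.
114 Hz mod fs = 18 Hz.
18 Hz ≤ fs/2 = 24 Hz, appears at 18 Hz.
150 Hz mod fs = 6 Hz.
6 Hz ≤ fs/2 = 24 Hz, appears at 6 Hz.
66 Hz mod fs = 18 Hz.
18 Hz ≤ fs/2 = 24 Hz, appears at 18 Hz.
Distinct values: {6 Hz, 18 Hz}.

6 Hz, 18 Hz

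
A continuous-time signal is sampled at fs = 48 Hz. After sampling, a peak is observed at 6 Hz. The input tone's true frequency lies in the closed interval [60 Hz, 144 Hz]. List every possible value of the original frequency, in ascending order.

Frequencies that alias to 6 Hz are k·fs ± 6 Hz for integer k ≥ 0.
k=0: 6 Hz.
k=1: 42 Hz, 54 Hz.
k=2: 90 Hz, 102 Hz.
k=3: 138 Hz, 150 Hz.
k=4: 186 Hz, 198 Hz.
Within [60 Hz, 144 Hz]: 90 Hz, 102 Hz, 138 Hz.

90 Hz, 102 Hz, 138 Hz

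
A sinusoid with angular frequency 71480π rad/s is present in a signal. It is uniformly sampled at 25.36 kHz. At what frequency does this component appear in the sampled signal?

ω = 71480π rad/s → f = ω/(2π) = 35740 Hz = 35.74 kHz.
35.74 kHz mod fs = 10.38 kHz.
10.38 kHz ≤ fs/2 = 12.68 kHz, appears at 10.38 kHz.

10.38 kHz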